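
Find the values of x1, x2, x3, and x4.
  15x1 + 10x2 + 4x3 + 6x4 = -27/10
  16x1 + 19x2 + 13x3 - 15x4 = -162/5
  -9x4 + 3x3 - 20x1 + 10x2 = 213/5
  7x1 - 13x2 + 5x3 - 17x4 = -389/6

x1 = -5/2, x2 = 1, x3 = 11/5, x4 = 8/3

Row-reduce the augmented matrix:
R1 ← R1 / (15).
R2 ← R2 − 16·R1.
R3 ← R3 + 20·R1.
R4 ← R4 − 7·R1.
R2 ← R2 / (25/3).
R1 ← R1 − 2/3·R2.
R3 ← R3 − 70/3·R2.
R4 ← R4 + 53/3·R2.
R3 ← R3 / (-403/25).
R1 ← R1 + 54/125·R3.
R2 ← R2 − 131/125·R3.
R4 ← R4 − 2706/125·R3.
R4 ← R4 / (28124/2015).
R1 ← R1 − 1074/2015·R4.
R2 ← R2 − 2544/2015·R4.
R3 ← R3 + 1473/403·R4.
Reading off the reduced rows gives x1 = -5/2, x2 = 1, x3 = 11/5, x4 = 8/3.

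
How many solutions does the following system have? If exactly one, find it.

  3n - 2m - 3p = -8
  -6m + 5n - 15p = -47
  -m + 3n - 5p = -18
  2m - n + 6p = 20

Row-reduce:
R1 ← R1 / (-2).
R2 ← R2 + 6·R1.
R3 ← R3 + 1·R1.
R4 ← R4 − 2·R1.
R2 ← R2 / (-4).
R1 ← R1 + 3/2·R2.
R3 ← R3 − 3/2·R2.
R4 ← R4 − 2·R2.
R3 ← R3 / (-23/4).
R1 ← R1 − 15/4·R3.
R2 ← R2 − 3/2·R3.
Row 4 reduces to 0 = 1/2, a contradiction. The system is inconsistent.

no solution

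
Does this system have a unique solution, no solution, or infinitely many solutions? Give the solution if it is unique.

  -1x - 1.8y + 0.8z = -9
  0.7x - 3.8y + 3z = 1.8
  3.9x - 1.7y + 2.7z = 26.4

Row-reduce the augmented matrix:
R1 ← R1 / (-1).
R2 ← R2 − 7/10·R1.
R3 ← R3 − 39/10·R1.
R2 ← R2 / (-253/50).
R1 ← R1 − 9/5·R2.
R3 ← R3 + 218/25·R2.
R3 ← R3 / (-797/2530).
R1 ← R1 − 118/253·R3.
R2 ← R2 + 178/253·R3.
Reading off the reduced rows gives x = 6, y = 3, z = 3.

x = 6, y = 3, z = 3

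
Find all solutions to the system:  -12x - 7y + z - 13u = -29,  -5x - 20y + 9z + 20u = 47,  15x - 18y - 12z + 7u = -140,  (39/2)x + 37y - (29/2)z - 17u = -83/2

infinitely many solutions

Row-reduce:
R1 ← R1 / (-12).
R2 ← R2 + 5·R1.
R3 ← R3 − 15·R1.
R4 ← R4 − 39/2·R1.
R2 ← R2 / (-205/12).
R1 ← R1 − 7/12·R2.
R3 ← R3 + 107/4·R2.
R4 ← R4 − 205/8·R2.
R3 ← R3 / (-4959/205).
R1 ← R1 − 43/205·R3.
R2 ← R2 + 103/205·R3.
Rank is 3 with 4 unknowns, leaving u free.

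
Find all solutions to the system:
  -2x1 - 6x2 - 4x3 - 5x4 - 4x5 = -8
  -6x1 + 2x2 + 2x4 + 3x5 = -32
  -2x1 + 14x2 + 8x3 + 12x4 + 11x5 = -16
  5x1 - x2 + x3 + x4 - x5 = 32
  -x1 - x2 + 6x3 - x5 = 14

infinitely many solutions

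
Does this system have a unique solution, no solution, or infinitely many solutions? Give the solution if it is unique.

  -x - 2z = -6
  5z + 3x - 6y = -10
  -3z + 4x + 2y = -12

x = -2, y = 4, z = 4

Row-reduce the augmented matrix:
R1 ← R1 / (-1).
R2 ← R2 − 3·R1.
R3 ← R3 − 4·R1.
R2 ← R2 / (-6).
R3 ← R3 − 2·R2.
R3 ← R3 / (-34/3).
R1 ← R1 − 2·R3.
R2 ← R2 − 1/6·R3.
Reading off the reduced rows gives x = -2, y = 4, z = 4.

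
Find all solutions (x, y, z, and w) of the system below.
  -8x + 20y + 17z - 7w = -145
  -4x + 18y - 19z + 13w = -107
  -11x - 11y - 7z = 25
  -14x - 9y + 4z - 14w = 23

x = 4, y = -5, z = -2, w = -3

Row-reduce the augmented matrix:
R1 ← R1 / (-8).
R2 ← R2 + 4·R1.
R3 ← R3 + 11·R1.
R4 ← R4 + 14·R1.
R2 ← R2 / (8).
R1 ← R1 + 5/2·R2.
R3 ← R3 + 77/2·R2.
R4 ← R4 + 44·R2.
R3 ← R3 / (-5207/32).
R1 ← R1 + 343/32·R3.
R2 ← R2 + 55/16·R3.
R4 ← R4 + 177·R3.
R4 ← R4 / (-40850/5207).
R1 ← R1 − 867/5207·R4.
R2 ← R2 − 946/5207·R4.
R3 ← R3 + 2849/5207·R4.
Reading off the reduced rows gives x = 4, y = -5, z = -2, w = -3.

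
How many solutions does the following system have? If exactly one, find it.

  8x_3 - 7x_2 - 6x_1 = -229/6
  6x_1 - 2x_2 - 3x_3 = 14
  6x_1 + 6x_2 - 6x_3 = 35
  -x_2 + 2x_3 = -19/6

x_1 = 3, x_2 = 5/2, x_3 = -1/3

Row-reduce the augmented matrix:
R1 ← R1 / (-6).
R2 ← R2 − 6·R1.
R3 ← R3 − 6·R1.
R2 ← R2 / (-9).
R1 ← R1 − 7/6·R2.
R3 ← R3 + 1·R2.
R4 ← R4 + 1·R2.
R3 ← R3 / (13/9).
R1 ← R1 + 37/54·R3.
R2 ← R2 + 5/9·R3.
R4 ← R4 − 13/9·R3.
R4 reduces to 0 = 0, so the extra equation is consistent.
Reading off the reduced rows gives x_1 = 3, x_2 = 5/2, x_3 = -1/3.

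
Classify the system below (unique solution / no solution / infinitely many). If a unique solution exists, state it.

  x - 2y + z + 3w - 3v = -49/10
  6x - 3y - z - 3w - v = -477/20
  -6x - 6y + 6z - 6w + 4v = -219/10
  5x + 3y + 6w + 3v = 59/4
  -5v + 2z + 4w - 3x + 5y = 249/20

x = -2, y = 7/4, z = -12/5, w = 5/2, v = 3/2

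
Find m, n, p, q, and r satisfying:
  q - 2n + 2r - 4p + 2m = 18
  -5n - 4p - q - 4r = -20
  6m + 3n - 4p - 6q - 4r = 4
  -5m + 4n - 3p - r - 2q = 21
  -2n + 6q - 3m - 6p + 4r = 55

Row-reduce the augmented matrix:
R1 ← R1 / (2).
R3 ← R3 − 6·R1.
R4 ← R4 + 5·R1.
R5 ← R5 + 3·R1.
R2 ← R2 / (-5).
R1 ← R1 + 1·R2.
R3 ← R3 − 9·R2.
R4 ← R4 + 1·R2.
R5 ← R5 + 5·R2.
R3 ← R3 / (4/5).
R1 ← R1 + 6/5·R3.
R2 ← R2 − 4/5·R3.
R4 ← R4 + 61/5·R3.
R5 ← R5 + 8·R3.
R4 ← R4 / (-164).
R1 ← R1 + 31/2·R4.
R2 ← R2 − 11·R4.
R3 ← R3 + 27/2·R4.
R5 ← R5 + 199/2·R4.
R5 ← R5 / (-3131/656).
R1 ← R1 − 221/656·R5.
R2 ← R2 − 239/328·R5.
R3 ← R3 + 199/656·R5.
R4 ← R4 − 515/328·R5.
Reading off the reduced rows gives m = 1, n = 6, p = -5, q = 6, r = 1.

m = 1, n = 6, p = -5, q = 6, r = 1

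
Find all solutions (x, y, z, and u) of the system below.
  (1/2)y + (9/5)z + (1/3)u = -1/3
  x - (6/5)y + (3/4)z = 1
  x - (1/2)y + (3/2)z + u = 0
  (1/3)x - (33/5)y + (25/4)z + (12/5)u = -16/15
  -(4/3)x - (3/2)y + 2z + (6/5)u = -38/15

Row-reduce:
Swap R1 and R2.
R3 ← R3 − 1·R1.
R4 ← R4 − 1/3·R1.
R5 ← R5 + 4/3·R1.
R2 ← R2 / (1/2).
R1 ← R1 + 6/5·R2.
R3 ← R3 − 7/10·R2.
R4 ← R4 + 31/5·R2.
R5 ← R5 + 31/10·R2.
R3 ← R3 / (-177/100).
R1 ← R1 − 507/100·R3.
R2 ← R2 − 18/5·R3.
R4 ← R4 − 708/25·R3.
R5 ← R5 − 354/25·R3.
R4 ← R4 / (226/15).
R1 ← R1 − 412/177·R4.
R2 ← R2 − 310/177·R4.
R3 ← R3 + 160/531·R4.
R5 ← R5 − 113/15·R4.
Row 5 reduces to 0 = -1/2, a contradiction. The system is inconsistent.

no solution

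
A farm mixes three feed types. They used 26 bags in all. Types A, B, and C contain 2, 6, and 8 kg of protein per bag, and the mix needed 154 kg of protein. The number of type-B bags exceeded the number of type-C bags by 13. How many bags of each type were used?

Let a = type-A bags, b = type-B bags, c = type-C bags.
  a + b + c = 26
  2a + 6b + 8c = 154
  b - c = 13
Row-reduce the augmented matrix:
R2 ← R2 − 2·R1.
R2 ← R2 / (4).
R1 ← R1 − 1·R2.
R3 ← R3 − 1·R2.
R3 ← R3 / (-5/2).
R1 ← R1 + 1/2·R3.
R2 ← R2 − 3/2·R3.
Reading off the reduced rows gives a = 3, b = 18, c = 5.

type-A bags: 3, type-B bags: 18, type-C bags: 5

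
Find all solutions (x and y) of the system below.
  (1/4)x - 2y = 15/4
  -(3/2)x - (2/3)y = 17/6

Row-reduce the augmented matrix:
R1 ← R1 / (1/4).
R2 ← R2 + 3/2·R1.
R2 ← R2 / (-38/3).
R1 ← R1 + 8·R2.
Reading off the reduced rows gives x = -1, y = -2.

x = -1, y = -2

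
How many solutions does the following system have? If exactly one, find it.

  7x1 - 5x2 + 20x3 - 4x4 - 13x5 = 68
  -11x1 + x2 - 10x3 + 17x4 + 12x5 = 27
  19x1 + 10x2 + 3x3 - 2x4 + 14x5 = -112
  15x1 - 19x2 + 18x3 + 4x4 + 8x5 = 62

Row-reduce:
R1 ← R1 / (7).
R2 ← R2 + 11·R1.
R3 ← R3 − 19·R1.
R4 ← R4 − 15·R1.
R2 ← R2 / (-48/7).
R1 ← R1 + 5/7·R2.
R3 ← R3 − 165/7·R2.
R4 ← R4 + 58/7·R2.
R3 ← R3 / (179/8).
R1 ← R1 − 5/8·R3.
R2 ← R2 + 25/8·R3.
R4 ← R4 + 203/4·R3.
R4 ← R4 / (18482/179).
R1 ← R1 + 1061/358·R4.
R2 ← R2 − 1725/358·R4.
R3 ← R3 − 731/358·R4.
Rank is 4 with 5 unknowns, leaving x5 free.

infinitely many solutions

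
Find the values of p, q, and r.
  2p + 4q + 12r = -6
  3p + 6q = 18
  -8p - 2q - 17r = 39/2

Row-reduce the augmented matrix:
R1 ← R1 / (2).
R2 ← R2 − 3·R1.
R3 ← R3 + 8·R1.
Swap R2 and R3.
R2 ← R2 / (14).
R1 ← R1 − 2·R2.
R3 ← R3 / (-18).
R1 ← R1 − 11/7·R3.
R2 ← R2 − 31/14·R3.
Reading off the reduced rows gives p = 0, q = 3, r = -3/2.

p = 0, q = 3, r = -3/2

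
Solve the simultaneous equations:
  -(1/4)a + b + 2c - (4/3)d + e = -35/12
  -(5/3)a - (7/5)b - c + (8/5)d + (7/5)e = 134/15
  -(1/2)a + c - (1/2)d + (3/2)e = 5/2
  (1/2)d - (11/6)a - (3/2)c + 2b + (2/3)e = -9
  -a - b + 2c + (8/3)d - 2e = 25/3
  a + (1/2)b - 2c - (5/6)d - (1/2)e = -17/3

Row-reduce:
R1 ← R1 / (-1/4).
R2 ← R2 + 5/3·R1.
R3 ← R3 + 1/2·R1.
R4 ← R4 + 11/6·R1.
R5 ← R5 + 1·R1.
R6 ← R6 − 1·R1.
R2 ← R2 / (-121/15).
R1 ← R1 + 4·R2.
R3 ← R3 + 2·R2.
R4 ← R4 + 16/3·R2.
R5 ← R5 + 5·R2.
R6 ← R6 − 9/2·R2.
R3 ← R3 / (67/121).
R1 ← R1 + 108/121·R3.
R2 ← R2 − 215/121·R3.
R4 ← R4 + 1619/242·R3.
R5 ← R5 − 349/121·R3.
R6 ← R6 + 483/242·R3.
R4 ← R4 / (-509/268).
R1 ← R1 + 38/67·R4.
R2 ← R2 − 37/402·R4.
R3 ← R3 + 105/134·R4.
R5 ← R5 − 1511/402·R4.
R6 ← R6 + 1511/804·R4.
R5 ← R5 / (27632/4581).
R1 ← R1 + 3124/1527·R5.
R2 ← R2 + 7400/4581·R5.
R3 ← R3 + 635/509·R5.
R4 ← R4 + 5267/1527·R5.
R6 ← R6 + 13816/4581·R5.
Row 6 reduces to 0 = 1, a contradiction. The system is inconsistent.

no solution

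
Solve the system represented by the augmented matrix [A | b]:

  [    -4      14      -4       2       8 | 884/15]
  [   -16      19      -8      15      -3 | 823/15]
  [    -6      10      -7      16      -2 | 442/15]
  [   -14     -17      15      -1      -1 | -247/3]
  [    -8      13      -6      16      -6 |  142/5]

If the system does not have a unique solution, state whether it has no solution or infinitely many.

x_1 = 0, x_2 = 8/3, x_3 = -12/5, x_4 = -2/3, x_5 = 5/3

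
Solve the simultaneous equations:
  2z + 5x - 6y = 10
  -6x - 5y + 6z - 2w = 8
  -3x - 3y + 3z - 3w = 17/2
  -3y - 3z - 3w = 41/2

x = -2/3, y = -3, z = -7/3, w = -3/2

Row-reduce the augmented matrix:
R1 ← R1 / (5).
R2 ← R2 + 6·R1.
R3 ← R3 + 3·R1.
R2 ← R2 / (-61/5).
R1 ← R1 + 6/5·R2.
R3 ← R3 + 33/5·R2.
R4 ← R4 + 3·R2.
R3 ← R3 / (-21/61).
R1 ← R1 + 26/61·R3.
R2 ← R2 + 42/61·R3.
R4 ← R4 + 309/61·R3.
R4 ← R4 / (180/7).
R1 ← R1 − 18/7·R4.
R2 ← R2 − 4·R4.
R3 ← R3 − 39/7·R4.
Reading off the reduced rows gives x = -2/3, y = -3, z = -7/3, w = -3/2.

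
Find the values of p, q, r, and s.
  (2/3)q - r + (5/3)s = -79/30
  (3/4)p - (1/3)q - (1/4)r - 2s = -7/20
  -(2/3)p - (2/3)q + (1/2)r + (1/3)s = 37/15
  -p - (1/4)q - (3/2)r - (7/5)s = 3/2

Row-reduce the augmented matrix:
Swap R1 and R2.
R1 ← R1 / (3/4).
R3 ← R3 + 2/3·R1.
R4 ← R4 + 1·R1.
R2 ← R2 / (2/3).
R1 ← R1 + 4/9·R2.
R3 ← R3 + 26/27·R2.
R4 ← R4 + 25/36·R2.
R3 ← R3 / (-7/6).
R1 ← R1 + 1·R3.
R2 ← R2 + 3/2·R3.
R4 ← R4 + 23/8·R3.
R4 ← R4 / (-1317/280).
R1 ← R1 + 50/21·R4.
R2 ← R2 − 53/42·R4.
R3 ← R3 + 52/63·R4.
Reading off the reduced rows gives p = -2, q = -6/5, r = 1, s = -1/2.

p = -2, q = -6/5, r = 1, s = -1/2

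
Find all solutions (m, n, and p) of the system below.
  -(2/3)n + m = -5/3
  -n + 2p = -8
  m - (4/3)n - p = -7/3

m = 1, n = 4, p = -2

Row-reduce the augmented matrix:
R3 ← R3 − 1·R1.
R2 ← R2 / (-1).
R1 ← R1 + 2/3·R2.
R3 ← R3 + 2/3·R2.
R3 ← R3 / (-7/3).
R1 ← R1 + 4/3·R3.
R2 ← R2 + 2·R3.
Reading off the reduced rows gives m = 1, n = 4, p = -2.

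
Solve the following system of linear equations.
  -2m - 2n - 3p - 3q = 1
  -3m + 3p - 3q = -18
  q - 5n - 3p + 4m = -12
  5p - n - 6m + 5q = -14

m = -1, n = 5, p = -5, q = 2

Row-reduce the augmented matrix:
R1 ← R1 / (-2).
R2 ← R2 + 3·R1.
R3 ← R3 − 4·R1.
R4 ← R4 + 6·R1.
R2 ← R2 / (3).
R1 ← R1 − 1·R2.
R3 ← R3 + 9·R2.
R4 ← R4 − 5·R2.
R3 ← R3 / (27/2).
R1 ← R1 + 1·R3.
R2 ← R2 − 5/2·R3.
R4 ← R4 − 3/2·R3.
R4 ← R4 / (104/9).
R1 ← R1 − 26/27·R4.
R2 ← R2 − 16/27·R4.
R3 ← R3 + 1/27·R4.
Reading off the reduced rows gives m = -1, n = 5, p = -5, q = 2.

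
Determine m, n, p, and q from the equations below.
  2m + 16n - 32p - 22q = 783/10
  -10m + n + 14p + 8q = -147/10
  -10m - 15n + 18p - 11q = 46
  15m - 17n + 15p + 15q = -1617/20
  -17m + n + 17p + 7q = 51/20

m = -11/4, n = -6/5, p = -3/2, q = -5/2

Row-reduce the augmented matrix:
R1 ← R1 / (2).
R2 ← R2 + 10·R1.
R3 ← R3 + 10·R1.
R4 ← R4 − 15·R1.
R5 ← R5 + 17·R1.
R2 ← R2 / (81).
R1 ← R1 − 8·R2.
R3 ← R3 − 65·R2.
R4 ← R4 + 137·R2.
R5 ← R5 − 137·R2.
R3 ← R3 / (-2012/81).
R1 ← R1 + 128/81·R3.
R2 ← R2 + 146/81·R3.
R4 ← R4 − 653/81·R3.
R5 ← R5 + 653/81·R3.
R4 ← R4 / (-10511/2012).
R1 ← R1 − 787/503·R4.
R2 ← R2 − 1591/1006·R4.
R3 ← R3 − 3171/2012·R4.
R5 ← R5 − 10511/2012·R4.
R5 reduces to 0 = 0, so the extra equation is consistent.
Reading off the reduced rows gives m = -11/4, n = -6/5, p = -3/2, q = -5/2.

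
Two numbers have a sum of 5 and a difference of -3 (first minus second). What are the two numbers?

first number: 1, second number: 4

Let x = first number, y = second number.
  x + y = 5
  x - y = -3
Row-reduce the augmented matrix:
R2 ← R2 − 1·R1.
R2 ← R2 / (-2).
R1 ← R1 − 1·R2.
Reading off the reduced rows gives x = 1, y = 4.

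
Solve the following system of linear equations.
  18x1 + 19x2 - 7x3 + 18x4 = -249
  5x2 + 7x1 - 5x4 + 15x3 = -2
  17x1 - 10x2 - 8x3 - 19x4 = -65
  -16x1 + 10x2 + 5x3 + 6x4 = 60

Row-reduce the augmented matrix:
R1 ← R1 / (18).
R2 ← R2 − 7·R1.
R3 ← R3 − 17·R1.
R4 ← R4 + 16·R1.
R2 ← R2 / (-43/18).
R1 ← R1 − 19/18·R2.
R3 ← R3 + 503/18·R2.
R4 ← R4 − 242/9·R2.
R3 ← R3 / (-8974/43).
R1 ← R1 − 320/43·R3.
R2 ← R2 + 319/43·R3.
R4 ← R4 − 8525/43·R3.
R4 ← R4 / (-62458/4487).
R1 ← R1 + 2605/4487·R4.
R2 ← R2 − 5892/4487·R4.
R3 ← R3 + 2244/4487·R4.
Reading off the reduced rows gives x1 = -6, x2 = -5, x3 = 4, x4 = -1.

x1 = -6, x2 = -5, x3 = 4, x4 = -1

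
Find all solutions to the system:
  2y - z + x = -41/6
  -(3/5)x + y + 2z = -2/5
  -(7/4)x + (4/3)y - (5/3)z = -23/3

x = 2/3, y = -3, z = 3/2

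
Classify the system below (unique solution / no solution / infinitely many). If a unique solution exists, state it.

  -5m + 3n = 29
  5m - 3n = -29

Row-reduce:
R1 ← R1 / (-5).
R2 ← R2 − 5·R1.
Rank is 1 with 2 unknowns, leaving n free.

infinitely many solutions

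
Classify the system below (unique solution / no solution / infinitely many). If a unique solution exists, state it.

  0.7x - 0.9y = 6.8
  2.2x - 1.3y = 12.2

Row-reduce the augmented matrix:
R1 ← R1 / (7/10).
R2 ← R2 − 11/5·R1.
R2 ← R2 / (107/70).
R1 ← R1 + 9/7·R2.
Reading off the reduced rows gives x = 2, y = -6.

x = 2, y = -6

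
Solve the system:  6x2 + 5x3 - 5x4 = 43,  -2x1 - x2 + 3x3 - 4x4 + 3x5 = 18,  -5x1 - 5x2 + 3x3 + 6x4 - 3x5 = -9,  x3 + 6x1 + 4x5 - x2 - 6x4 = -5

infinitely many solutions

Row-reduce:
Swap R1 and R2.
R1 ← R1 / (-2).
R3 ← R3 + 5·R1.
R4 ← R4 − 6·R1.
R2 ← R2 / (6).
R1 ← R1 − 1/2·R2.
R3 ← R3 + 5/2·R2.
R4 ← R4 + 4·R2.
R3 ← R3 / (-29/12).
R1 ← R1 + 23/12·R3.
R2 ← R2 − 5/6·R3.
R4 ← R4 − 40/3·R3.
R4 ← R4 / (1608/29).
R1 ← R1 + 250/29·R4.
R2 ← R2 − 115/29·R4.
R3 ← R3 + 167/29·R4.
Rank is 4 with 5 unknowns, leaving x5 free.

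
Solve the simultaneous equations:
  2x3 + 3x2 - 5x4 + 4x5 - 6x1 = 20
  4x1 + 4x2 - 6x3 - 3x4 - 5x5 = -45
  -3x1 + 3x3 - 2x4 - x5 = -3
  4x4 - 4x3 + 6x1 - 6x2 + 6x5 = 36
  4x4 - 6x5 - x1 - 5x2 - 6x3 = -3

x1 = -3, x2 = -2, x3 = -1, x4 = 2, x5 = 5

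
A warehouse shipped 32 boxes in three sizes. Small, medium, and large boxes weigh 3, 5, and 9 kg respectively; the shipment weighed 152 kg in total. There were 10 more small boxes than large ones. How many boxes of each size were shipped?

Let s = small boxes, m = medium boxes, l = large boxes.
  s + m + l = 32
  3s + 5m + 9l = 152
  s - l = 10
Row-reduce the augmented matrix:
R2 ← R2 − 3·R1.
R3 ← R3 − 1·R1.
R2 ← R2 / (2).
R1 ← R1 − 1·R2.
R3 ← R3 + 1·R2.
R1 ← R1 + 2·R3.
R2 ← R2 − 3·R3.
Reading off the reduced rows gives s = 16, m = 10, l = 6.

small boxes: 16, medium boxes: 10, large boxes: 6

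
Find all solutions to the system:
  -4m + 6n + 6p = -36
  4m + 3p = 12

infinitely many solutions

Row-reduce:
R1 ← R1 / (-4).
R2 ← R2 − 4·R1.
R2 ← R2 / (6).
R1 ← R1 + 3/2·R2.
Rank is 2 with 3 unknowns, leaving p free.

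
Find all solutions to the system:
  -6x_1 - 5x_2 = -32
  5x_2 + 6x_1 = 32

infinitely many solutions

Row-reduce:
R1 ← R1 / (-6).
R2 ← R2 − 6·R1.
Rank is 1 with 2 unknowns, leaving x_2 free.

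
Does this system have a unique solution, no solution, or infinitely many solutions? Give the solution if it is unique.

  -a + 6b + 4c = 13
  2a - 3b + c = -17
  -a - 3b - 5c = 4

infinitely many solutions

Row-reduce:
R1 ← R1 / (-1).
R2 ← R2 − 2·R1.
R3 ← R3 + 1·R1.
R2 ← R2 / (9).
R1 ← R1 + 6·R2.
R3 ← R3 + 9·R2.
Rank is 2 with 3 unknowns, leaving c free.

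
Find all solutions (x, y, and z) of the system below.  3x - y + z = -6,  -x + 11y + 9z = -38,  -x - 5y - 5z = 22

infinitely many solutions

Row-reduce:
R1 ← R1 / (3).
R2 ← R2 + 1·R1.
R3 ← R3 + 1·R1.
R2 ← R2 / (32/3).
R1 ← R1 + 1/3·R2.
R3 ← R3 + 16/3·R2.
Rank is 2 with 3 unknowns, leaving z free.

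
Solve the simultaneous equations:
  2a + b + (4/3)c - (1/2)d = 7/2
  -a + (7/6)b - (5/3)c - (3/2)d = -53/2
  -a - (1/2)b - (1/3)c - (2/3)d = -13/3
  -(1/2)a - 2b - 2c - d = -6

a = 2, b = -6, c = 6, d = 5

Row-reduce the augmented matrix:
R1 ← R1 / (2).
R2 ← R2 + 1·R1.
R3 ← R3 + 1·R1.
R4 ← R4 + 1/2·R1.
R2 ← R2 / (5/3).
R1 ← R1 − 1/2·R2.
R4 ← R4 + 7/4·R2.
R3 ← R3 / (1/3).
R1 ← R1 − 29/30·R3.
R2 ← R2 + 3/5·R3.
R4 ← R4 + 163/60·R3.
R4 ← R4 / (-313/30).
R1 ← R1 − 44/15·R4.
R2 ← R2 + 27/10·R4.
R3 ← R3 + 11/4·R4.
Reading off the reduced rows gives a = 2, b = -6, c = 6, d = 5.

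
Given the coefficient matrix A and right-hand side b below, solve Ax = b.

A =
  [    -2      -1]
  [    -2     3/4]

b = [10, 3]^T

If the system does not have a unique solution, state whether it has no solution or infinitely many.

x_1 = -3, x_2 = -4

Row-reduce the augmented matrix:
R1 ← R1 / (-2).
R2 ← R2 + 2·R1.
R2 ← R2 / (7/4).
R1 ← R1 − 1/2·R2.
Reading off the reduced rows gives x_1 = -3, x_2 = -4.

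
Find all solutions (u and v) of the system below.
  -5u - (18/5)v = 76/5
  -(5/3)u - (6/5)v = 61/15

Row-reduce:
R1 ← R1 / (-5).
R2 ← R2 + 5/3·R1.
Row 2 reduces to 0 = -1, a contradiction. The system is inconsistent.

no solution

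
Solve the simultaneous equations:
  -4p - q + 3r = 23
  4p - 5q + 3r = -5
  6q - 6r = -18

infinitely many solutions

Row-reduce:
R1 ← R1 / (-4).
R2 ← R2 − 4·R1.
R2 ← R2 / (-6).
R1 ← R1 − 1/4·R2.
R3 ← R3 − 6·R2.
Rank is 2 with 3 unknowns, leaving r free.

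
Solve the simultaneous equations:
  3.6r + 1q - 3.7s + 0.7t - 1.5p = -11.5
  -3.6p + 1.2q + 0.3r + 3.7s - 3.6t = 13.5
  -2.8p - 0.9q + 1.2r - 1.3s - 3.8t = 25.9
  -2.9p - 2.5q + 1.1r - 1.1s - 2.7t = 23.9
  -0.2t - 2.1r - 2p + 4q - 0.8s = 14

Row-reduce the augmented matrix:
R1 ← R1 / (-3/2).
R2 ← R2 + 18/5·R1.
R3 ← R3 + 14/5·R1.
R4 ← R4 + 29/10·R1.
R5 ← R5 + 2·R1.
R2 ← R2 / (-6/5).
R1 ← R1 + 2/3·R2.
R3 ← R3 + 83/30·R2.
R4 ← R4 + 133/30·R2.
R5 ← R5 − 8/3·R2.
R3 ← R3 / (329/24).
R1 ← R1 − 67/30·R3.
R2 ← R2 − 139/20·R3.
R4 ← R4 − 14971/600·R3.
R5 ← R5 + 763/30·R3.
R4 ← R4 / (267037/123375).
R1 ← R1 + 5843/8225·R4.
R2 ← R2 − 11341/8225·R4.
R3 ← R3 + 8423/4935·R4.
R5 ← R5 + 26603/2350·R4.
R5 ← R5 / (7367123/534074).
R1 ← R1 − 578318/267037·R5.
R2 ← R2 + 222479/267037·R5.
R3 ← R3 − 683197/267037·R5.
R4 ← R4 − 319629/267037·R5.
Reading off the reduced rows gives p = -3, q = -2, r = -6, s = -3, t = -5.

p = -3, q = -2, r = -6, s = -3, t = -5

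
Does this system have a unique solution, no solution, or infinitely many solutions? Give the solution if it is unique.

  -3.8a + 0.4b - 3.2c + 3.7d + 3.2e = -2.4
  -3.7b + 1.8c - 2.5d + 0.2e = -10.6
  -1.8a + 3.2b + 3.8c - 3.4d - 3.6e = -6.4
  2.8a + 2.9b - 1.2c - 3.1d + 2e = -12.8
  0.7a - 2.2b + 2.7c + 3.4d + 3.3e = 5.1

a = 2, b = 0, c = 0, d = 4, e = -3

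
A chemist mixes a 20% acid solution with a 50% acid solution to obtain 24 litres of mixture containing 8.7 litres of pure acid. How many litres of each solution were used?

Let a = litres of solution A, b = litres of solution B.
  b + a = 24
  (1/5)a + (1/2)b = 87/10
Row-reduce the augmented matrix:
R2 ← R2 − 1/5·R1.
R2 ← R2 / (3/10).
R1 ← R1 − 1·R2.
Reading off the reduced rows gives a = 11, b = 13.

litres of solution A: 11, litres of solution B: 13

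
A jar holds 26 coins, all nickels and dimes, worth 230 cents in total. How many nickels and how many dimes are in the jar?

nickels: 6, dimes: 20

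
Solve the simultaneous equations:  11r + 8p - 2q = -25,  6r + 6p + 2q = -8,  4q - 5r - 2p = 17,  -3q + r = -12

Row-reduce the augmented matrix:
R1 ← R1 / (8).
R2 ← R2 − 6·R1.
R3 ← R3 + 2·R1.
R2 ← R2 / (7/2).
R1 ← R1 + 1/4·R2.
R3 ← R3 − 7/2·R2.
R4 ← R4 + 3·R2.
Swap R3 and R4.
R3 ← R3 / (-13/14).
R1 ← R1 − 17/14·R3.
R2 ← R2 + 9/14·R3.
R4 reduces to 0 = 0, so the extra equation is consistent.
Reading off the reduced rows gives p = -6, q = 5, r = 3.

p = -6, q = 5, r = 3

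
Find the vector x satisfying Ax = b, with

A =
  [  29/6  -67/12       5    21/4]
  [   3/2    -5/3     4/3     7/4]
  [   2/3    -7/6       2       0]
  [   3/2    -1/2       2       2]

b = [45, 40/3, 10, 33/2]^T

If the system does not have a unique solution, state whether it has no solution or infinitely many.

infinitely many solutions

Row-reduce:
R1 ← R1 / (29/6).
R2 ← R2 − 3/2·R1.
R3 ← R3 − 2/3·R1.
R4 ← R4 − 3/2·R1.
R2 ← R2 / (23/348).
R1 ← R1 + 67/58·R2.
R3 ← R3 + 23/58·R2.
R4 ← R4 − 143/116·R2.
Swap R3 and R4.
R3 ← R3 / (104/23).
R1 ← R1 + 64/23·R3.
R2 ← R2 + 76/23·R3.
Rank is 3 with 4 unknowns, leaving x_4 free.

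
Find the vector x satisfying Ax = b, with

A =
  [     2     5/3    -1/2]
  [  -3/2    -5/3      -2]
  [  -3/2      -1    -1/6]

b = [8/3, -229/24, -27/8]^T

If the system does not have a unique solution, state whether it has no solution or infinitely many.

x_1 = 5/4, x_2 = 1, x_3 = 3

Row-reduce the augmented matrix:
R1 ← R1 / (2).
R2 ← R2 + 3/2·R1.
R3 ← R3 + 3/2·R1.
R2 ← R2 / (-5/12).
R1 ← R1 − 5/6·R2.
R3 ← R3 − 1/4·R2.
R3 ← R3 / (-59/30).
R1 ← R1 + 5·R3.
R2 ← R2 − 57/10·R3.
Reading off the reduced rows gives x_1 = 5/4, x_2 = 1, x_3 = 3.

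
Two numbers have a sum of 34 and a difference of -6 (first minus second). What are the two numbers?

Let x = first number, y = second number.
  x + y = 34
  x - y = -6
Row-reduce the augmented matrix:
R2 ← R2 − 1·R1.
R2 ← R2 / (-2).
R1 ← R1 − 1·R2.
Reading off the reduced rows gives x = 14, y = 20.

first number: 14, second number: 20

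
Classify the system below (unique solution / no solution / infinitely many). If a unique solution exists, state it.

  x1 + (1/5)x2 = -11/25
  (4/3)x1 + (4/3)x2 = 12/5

x1 = -1, x2 = 14/5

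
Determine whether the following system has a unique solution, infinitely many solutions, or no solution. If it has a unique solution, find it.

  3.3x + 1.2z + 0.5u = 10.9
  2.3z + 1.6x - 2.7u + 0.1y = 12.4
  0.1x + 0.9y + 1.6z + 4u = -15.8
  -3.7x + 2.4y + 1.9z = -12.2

x = 5, y = 5, z = -3, u = -4

Row-reduce the augmented matrix:
R1 ← R1 / (33/10).
R2 ← R2 − 8/5·R1.
R3 ← R3 − 1/10·R1.
R4 ← R4 + 37/10·R1.
R2 ← R2 / (1/10).
R3 ← R3 − 9/10·R2.
R4 ← R4 − 12/5·R2.
R3 ← R3 / (-139/10).
R1 ← R1 − 4/11·R3.
R2 ← R2 − 189/11·R3.
R4 ← R4 + 4179/110·R3.
R4 ← R4 / (-110927/9174).
R1 ← R1 − 4351/4587·R4.
R2 ← R2 − 37777/4587·R4.
R3 ← R3 + 914/417·R4.
Reading off the reduced rows gives x = 5, y = 5, z = -3, u = -4.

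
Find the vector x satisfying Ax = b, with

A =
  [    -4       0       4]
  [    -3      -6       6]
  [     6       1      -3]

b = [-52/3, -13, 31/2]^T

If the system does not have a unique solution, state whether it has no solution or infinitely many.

x_1 = 4/3, x_2 = -3/2, x_3 = -3

Row-reduce the augmented matrix:
R1 ← R1 / (-4).
R2 ← R2 + 3·R1.
R3 ← R3 − 6·R1.
R2 ← R2 / (-6).
R3 ← R3 − 1·R2.
R3 ← R3 / (7/2).
R1 ← R1 + 1·R3.
R2 ← R2 + 1/2·R3.
Reading off the reduced rows gives x_1 = 4/3, x_2 = -3/2, x_3 = -3.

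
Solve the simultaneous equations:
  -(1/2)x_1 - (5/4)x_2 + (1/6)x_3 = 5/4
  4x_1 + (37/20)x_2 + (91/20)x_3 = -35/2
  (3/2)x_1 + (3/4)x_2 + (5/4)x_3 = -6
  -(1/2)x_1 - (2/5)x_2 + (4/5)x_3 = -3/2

no solution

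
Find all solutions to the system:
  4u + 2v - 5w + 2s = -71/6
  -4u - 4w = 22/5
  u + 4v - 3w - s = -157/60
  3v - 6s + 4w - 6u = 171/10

u = -5/2, v = 4/3, w = 7/5, s = 5/4

Row-reduce the augmented matrix:
R1 ← R1 / (4).
R2 ← R2 + 4·R1.
R3 ← R3 − 1·R1.
R4 ← R4 + 6·R1.
R2 ← R2 / (2).
R1 ← R1 − 1/2·R2.
R3 ← R3 − 7/2·R2.
R4 ← R4 − 6·R2.
R3 ← R3 / (14).
R1 ← R1 − 1·R3.
R2 ← R2 + 9/2·R3.
R4 ← R4 − 47/2·R3.
R4 ← R4 / (-17/28).
R1 ← R1 − 5/14·R4.
R2 ← R2 + 17/28·R4.
R3 ← R3 + 5/14·R4.
Reading off the reduced rows gives u = -5/2, v = 4/3, w = 7/5, s = 5/4.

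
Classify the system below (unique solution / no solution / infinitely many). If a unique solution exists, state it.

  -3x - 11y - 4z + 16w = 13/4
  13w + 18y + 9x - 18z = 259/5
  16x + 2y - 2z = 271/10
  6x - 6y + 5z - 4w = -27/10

x = 3/2, y = 3/4, z = -4/5, w = 4/5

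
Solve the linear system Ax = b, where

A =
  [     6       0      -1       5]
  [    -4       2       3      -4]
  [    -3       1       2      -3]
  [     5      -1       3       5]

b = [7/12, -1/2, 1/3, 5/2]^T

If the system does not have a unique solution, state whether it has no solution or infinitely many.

x_1 = 5/2, x_2 = -7/4, x_3 = 2/3, x_4 = -11/4

Row-reduce the augmented matrix:
R1 ← R1 / (6).
R2 ← R2 + 4·R1.
R3 ← R3 + 3·R1.
R4 ← R4 − 5·R1.
R2 ← R2 / (2).
R3 ← R3 − 1·R2.
R4 ← R4 + 1·R2.
R3 ← R3 / (1/3).
R1 ← R1 + 1/6·R3.
R2 ← R2 − 7/6·R3.
R4 ← R4 − 5·R3.
R4 ← R4 / (3).
R1 ← R1 − 3/4·R4.
R2 ← R2 − 1/4·R4.
R3 ← R3 + 1/2·R4.
Reading off the reduced rows gives x_1 = 5/2, x_2 = -7/4, x_3 = 2/3, x_4 = -11/4.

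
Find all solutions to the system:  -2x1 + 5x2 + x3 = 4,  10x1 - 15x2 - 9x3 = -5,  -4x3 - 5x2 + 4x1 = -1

Row-reduce:
R1 ← R1 / (-2).
R2 ← R2 − 10·R1.
R3 ← R3 − 4·R1.
R2 ← R2 / (10).
R1 ← R1 + 5/2·R2.
R3 ← R3 − 5·R2.
Row 3 reduces to 0 = -1/2, a contradiction. The system is inconsistent.

no solution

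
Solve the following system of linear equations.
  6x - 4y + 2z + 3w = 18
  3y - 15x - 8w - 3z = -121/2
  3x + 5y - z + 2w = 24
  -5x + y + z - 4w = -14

Row-reduce:
R1 ← R1 / (6).
R2 ← R2 + 15·R1.
R3 ← R3 − 3·R1.
R4 ← R4 + 5·R1.
R2 ← R2 / (-7).
R1 ← R1 + 2/3·R2.
R3 ← R3 − 7·R2.
R4 ← R4 + 7/3·R2.
Swap R3 and R4.
R3 ← R3 / (2).
R1 ← R1 − 1/7·R3.
R2 ← R2 + 2/7·R3.
Row 4 reduces to 0 = -1/2, a contradiction. The system is inconsistent.

no solution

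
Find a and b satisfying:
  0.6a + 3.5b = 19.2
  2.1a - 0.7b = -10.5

a = -3, b = 6

Row-reduce the augmented matrix:
R1 ← R1 / (3/5).
R2 ← R2 − 21/10·R1.
R2 ← R2 / (-259/20).
R1 ← R1 − 35/6·R2.
Reading off the reduced rows gives a = -3, b = 6.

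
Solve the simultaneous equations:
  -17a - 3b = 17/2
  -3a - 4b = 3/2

Row-reduce the augmented matrix:
R1 ← R1 / (-17).
R2 ← R2 + 3·R1.
R2 ← R2 / (-59/17).
R1 ← R1 − 3/17·R2.
Reading off the reduced rows gives a = -1/2, b = 0.

a = -1/2, b = 0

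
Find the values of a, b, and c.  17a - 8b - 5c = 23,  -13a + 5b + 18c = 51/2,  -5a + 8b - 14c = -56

a = 2, b = -1/2, c = 3

Row-reduce the augmented matrix:
R1 ← R1 / (17).
R2 ← R2 + 13·R1.
R3 ← R3 + 5·R1.
R2 ← R2 / (-19/17).
R1 ← R1 + 8/17·R2.
R3 ← R3 − 96/17·R2.
R3 ← R3 / (1067/19).
R1 ← R1 + 119/19·R3.
R2 ← R2 + 241/19·R3.
Reading off the reduced rows gives a = 2, b = -1/2, c = 3.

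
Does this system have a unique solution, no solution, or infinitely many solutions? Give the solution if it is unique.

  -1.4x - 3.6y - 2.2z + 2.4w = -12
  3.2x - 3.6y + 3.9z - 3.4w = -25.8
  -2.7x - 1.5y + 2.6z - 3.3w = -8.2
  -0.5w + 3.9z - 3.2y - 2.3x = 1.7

Row-reduce the augmented matrix:
R1 ← R1 / (-7/5).
R2 ← R2 − 16/5·R1.
R3 ← R3 + 27/10·R1.
R4 ← R4 + 23/10·R1.
R2 ← R2 / (-414/35).
R1 ← R1 − 18/7·R2.
R3 ← R3 − 381/70·R2.
R4 ← R4 − 19/7·R2.
R3 ← R3 / (17453/2760).
R1 ← R1 − 61/46·R3.
R2 ← R2 − 79/828·R3.
R4 ← R4 − 30037/4140·R3.
R4 ← R4 / (2110819/523590).
R1 ← R1 − 3500/17453·R4.
R2 ← R2 + 3727/52359·R4.
R3 ← R3 + 19234/17453·R4.
Reading off the reduced rows gives x = -2, y = 5, z = 4, w = 5.

x = -2, y = 5, z = 4, w = 5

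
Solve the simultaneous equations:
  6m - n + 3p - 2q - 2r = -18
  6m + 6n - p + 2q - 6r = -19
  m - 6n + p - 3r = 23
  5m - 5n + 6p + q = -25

infinitely many solutions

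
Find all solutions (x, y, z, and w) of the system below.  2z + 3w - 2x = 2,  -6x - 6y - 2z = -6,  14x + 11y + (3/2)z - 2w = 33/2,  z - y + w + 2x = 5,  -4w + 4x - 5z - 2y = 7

no solution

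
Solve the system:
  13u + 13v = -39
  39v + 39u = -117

infinitely many solutions

Row-reduce:
R1 ← R1 / (13).
R2 ← R2 − 39·R1.
Rank is 1 with 2 unknowns, leaving v free.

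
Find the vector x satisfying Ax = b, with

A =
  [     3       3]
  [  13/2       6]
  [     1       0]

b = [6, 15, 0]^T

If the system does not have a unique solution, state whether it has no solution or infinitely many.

no solution

Row-reduce:
R1 ← R1 / (3).
R2 ← R2 − 13/2·R1.
R3 ← R3 − 1·R1.
R2 ← R2 / (-1/2).
R1 ← R1 − 1·R2.
R3 ← R3 + 1·R2.
Row 3 reduces to 0 = -6, a contradiction. The system is inconsistent.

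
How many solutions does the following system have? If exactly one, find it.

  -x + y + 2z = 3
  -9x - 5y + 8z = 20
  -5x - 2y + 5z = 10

Row-reduce:
R1 ← R1 / (-1).
R2 ← R2 + 9·R1.
R3 ← R3 + 5·R1.
R2 ← R2 / (-14).
R1 ← R1 + 1·R2.
R3 ← R3 + 7·R2.
Row 3 reduces to 0 = -3/2, a contradiction. The system is inconsistent.

no solution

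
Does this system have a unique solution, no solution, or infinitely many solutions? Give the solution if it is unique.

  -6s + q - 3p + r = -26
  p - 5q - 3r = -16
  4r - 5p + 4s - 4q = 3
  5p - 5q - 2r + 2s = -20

p = -3, q = 5, r = -4, s = 6

Row-reduce the augmented matrix:
R1 ← R1 / (-3).
R2 ← R2 − 1·R1.
R3 ← R3 + 5·R1.
R4 ← R4 − 5·R1.
R2 ← R2 / (-14/3).
R1 ← R1 + 1/3·R2.
R3 ← R3 + 17/3·R2.
R4 ← R4 + 10/3·R2.
R3 ← R3 / (39/7).
R1 ← R1 + 1/7·R3.
R2 ← R2 − 4/7·R3.
R4 ← R4 − 11/7·R3.
R4 ← R4 / (-437/39).
R1 ← R1 − 100/39·R4.
R2 ← R2 + 49/39·R4.
R3 ← R3 − 115/39·R4.
Reading off the reduced rows gives p = -3, q = 5, r = -4, s = 6.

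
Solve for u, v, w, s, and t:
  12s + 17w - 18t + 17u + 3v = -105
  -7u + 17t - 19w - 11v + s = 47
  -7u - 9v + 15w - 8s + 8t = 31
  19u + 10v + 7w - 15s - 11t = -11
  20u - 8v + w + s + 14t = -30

Row-reduce the augmented matrix:
R1 ← R1 / (17).
R2 ← R2 + 7·R1.
R3 ← R3 + 7·R1.
R4 ← R4 − 19·R1.
R5 ← R5 − 20·R1.
R2 ← R2 / (-166/17).
R1 ← R1 − 3/17·R2.
R3 ← R3 + 132/17·R2.
R4 ← R4 − 113/17·R2.
R5 ← R5 + 196/17·R2.
R3 ← R3 / (2618/83).
R1 ← R1 − 65/83·R3.
R2 ← R2 − 102/83·R3.
R4 ← R4 + 1674/83·R3.
R5 ← R5 + 401/83·R3.
R4 ← R4 / (-4519/154).
R1 ← R1 − 155/154·R4.
R2 ← R2 + 47/154·R4.
R3 ← R3 + 19/77·R4.
R5 ← R5 + 1642/77·R4.
R5 ← R5 / (1127618/76823).
R1 ← R1 + 25241/76823·R5.
R2 ← R2 + 63280/76823·R5.
R3 ← R3 + 24337/76823·R5.
R4 ← R4 + 29179/76823·R5.
Reading off the reduced rows gives u = -2, v = 0, w = -1, s = -3, t = 1.

u = -2, v = 0, w = -1, s = -3, t = 1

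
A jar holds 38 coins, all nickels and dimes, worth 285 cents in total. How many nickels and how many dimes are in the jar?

nickels: 19, dimes: 19

Let n = nickels, d = dimes.
  n + d = 38
  5n + 10d = 285
Row-reduce the augmented matrix:
R2 ← R2 − 5·R1.
R2 ← R2 / (5).
R1 ← R1 − 1·R2.
Reading off the reduced rows gives n = 19, d = 19.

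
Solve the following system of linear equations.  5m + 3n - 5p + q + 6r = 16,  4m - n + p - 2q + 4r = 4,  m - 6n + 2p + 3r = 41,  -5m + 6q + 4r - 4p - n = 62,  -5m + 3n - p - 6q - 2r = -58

Row-reduce the augmented matrix:
R1 ← R1 / (5).
R2 ← R2 − 4·R1.
R3 ← R3 − 1·R1.
R4 ← R4 + 5·R1.
R5 ← R5 + 5·R1.
R2 ← R2 / (-17/5).
R1 ← R1 − 3/5·R2.
R3 ← R3 + 33/5·R2.
R4 ← R4 − 2·R2.
R5 ← R5 − 6·R2.
R3 ← R3 / (-114/17).
R1 ← R1 + 2/17·R3.
R2 ← R2 + 25/17·R3.
R4 ← R4 + 103/17·R3.
R5 ← R5 − 48/17·R3.
R4 ← R4 / (71/114).
R1 ← R1 + 22/57·R4.
R2 ← R2 + 37/114·R4.
R3 ← R3 + 89/114·R4.
R5 ← R5 + 147/19·R4.
R5 ← R5 / (6017/71).
R1 ← R1 − 357/71·R5.
R2 ← R2 − 205/71·R5.
R3 ← R3 − 543/71·R5.
R4 ← R4 − 741/71·R5.
Reading off the reduced rows gives m = 0, n = -6, p = -2, q = 6, r = 3.

m = 0, n = -6, p = -2, q = 6, r = 3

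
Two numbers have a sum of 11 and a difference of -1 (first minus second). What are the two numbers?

first number: 5, second number: 6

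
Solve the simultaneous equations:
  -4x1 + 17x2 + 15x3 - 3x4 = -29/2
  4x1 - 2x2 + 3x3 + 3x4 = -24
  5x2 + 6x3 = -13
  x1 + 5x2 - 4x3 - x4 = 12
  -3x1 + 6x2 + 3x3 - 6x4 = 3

no solution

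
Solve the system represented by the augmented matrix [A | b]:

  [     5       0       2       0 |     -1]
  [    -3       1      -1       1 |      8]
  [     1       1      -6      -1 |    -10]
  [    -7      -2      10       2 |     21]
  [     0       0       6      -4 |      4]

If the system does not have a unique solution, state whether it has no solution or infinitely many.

x_1 = -1, x_2 = 5, x_3 = 2, x_4 = 2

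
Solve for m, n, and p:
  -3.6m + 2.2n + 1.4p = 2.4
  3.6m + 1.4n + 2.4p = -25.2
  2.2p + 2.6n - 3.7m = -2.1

Row-reduce the augmented matrix:
R1 ← R1 / (-18/5).
R2 ← R2 − 18/5·R1.
R3 ← R3 + 37/10·R1.
R2 ← R2 / (18/5).
R1 ← R1 + 11/18·R2.
R3 ← R3 − 61/180·R2.
R3 ← R3 / (1307/3240).
R1 ← R1 − 83/324·R3.
R2 ← R2 − 19/18·R3.
Reading off the reduced rows gives m = -3, n = 0, p = -6.

m = -3, n = 0, p = -6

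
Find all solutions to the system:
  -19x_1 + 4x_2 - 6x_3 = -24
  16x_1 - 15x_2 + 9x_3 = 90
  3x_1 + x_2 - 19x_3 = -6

x_1 = 0, x_2 = -6, x_3 = 0

Row-reduce the augmented matrix:
R1 ← R1 / (-19).
R2 ← R2 − 16·R1.
R3 ← R3 − 3·R1.
R2 ← R2 / (-221/19).
R1 ← R1 + 4/19·R2.
R3 ← R3 − 31/19·R2.
R3 ← R3 / (-4286/221).
R1 ← R1 − 54/221·R3.
R2 ← R2 + 75/221·R3.
Reading off the reduced rows gives x_1 = 0, x_2 = -6, x_3 = 0.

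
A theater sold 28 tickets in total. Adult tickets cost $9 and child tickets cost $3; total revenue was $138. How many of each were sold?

adult tickets: 9, child tickets: 19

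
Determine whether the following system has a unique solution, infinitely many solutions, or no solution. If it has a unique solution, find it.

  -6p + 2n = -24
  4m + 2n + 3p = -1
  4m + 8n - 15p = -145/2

no solution

Row-reduce:
Swap R1 and R2.
R1 ← R1 / (4).
R3 ← R3 − 4·R1.
R2 ← R2 / (2).
R1 ← R1 − 1/2·R2.
R3 ← R3 − 6·R2.
Row 3 reduces to 0 = 1/2, a contradiction. The system is inconsistent.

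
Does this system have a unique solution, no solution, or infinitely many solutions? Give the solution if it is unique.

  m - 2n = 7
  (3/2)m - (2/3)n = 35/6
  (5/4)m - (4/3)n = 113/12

no solution

Row-reduce:
R2 ← R2 − 3/2·R1.
R3 ← R3 − 5/4·R1.
R2 ← R2 / (7/3).
R1 ← R1 + 2·R2.
R3 ← R3 − 7/6·R2.
Row 3 reduces to 0 = 3, a contradiction. The system is inconsistent.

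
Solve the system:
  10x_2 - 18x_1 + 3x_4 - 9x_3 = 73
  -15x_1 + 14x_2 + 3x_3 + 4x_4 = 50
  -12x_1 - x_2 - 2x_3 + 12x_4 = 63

Row-reduce:
R1 ← R1 / (-18).
R2 ← R2 + 15·R1.
R3 ← R3 + 12·R1.
R2 ← R2 / (17/3).
R1 ← R1 + 5/9·R2.
R3 ← R3 + 23/3·R2.
R3 ← R3 / (619/34).
R1 ← R1 − 26/17·R3.
R2 ← R2 − 63/34·R3.
Rank is 3 with 4 unknowns, leaving x_4 free.

infinitely many solutions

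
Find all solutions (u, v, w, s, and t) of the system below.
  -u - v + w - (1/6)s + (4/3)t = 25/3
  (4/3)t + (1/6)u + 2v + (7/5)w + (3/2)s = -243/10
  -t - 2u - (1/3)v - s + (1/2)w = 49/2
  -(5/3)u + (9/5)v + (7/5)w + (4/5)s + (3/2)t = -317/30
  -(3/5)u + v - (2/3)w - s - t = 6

u = -5, v = -6, w = 3, s = -6, t = -5

Row-reduce the augmented matrix:
R1 ← R1 / (-1).
R2 ← R2 − 1/6·R1.
R3 ← R3 + 2·R1.
R4 ← R4 + 5/3·R1.
R5 ← R5 + 3/5·R1.
R2 ← R2 / (11/6).
R1 ← R1 − 1·R2.
R3 ← R3 − 5/3·R2.
R4 ← R4 − 52/15·R2.
R5 ← R5 − 8/5·R2.
R3 ← R3 / (-193/66).
R1 ← R1 + 102/55·R3.
R2 ← R2 − 47/55·R3.
R4 ← R4 + 888/275·R3.
R5 ← R5 + 2173/825·R3.
R4 ← R4 / (14707/28950).
R1 ← R1 − 613/965·R4.
R2 ← R2 − 419/1930·R4.
R3 ← R3 − 397/579·R4.
R5 ← R5 + 32903/86850·R4.
R5 ← R5 / (3799721/1323630).
R1 ← R1 + 20501/14707·R5.
R2 ← R2 + 43187/29414·R5.
R3 ← R3 + 39275/44121·R5.
R4 ← R4 − 56361/14707·R5.
Reading off the reduced rows gives u = -5, v = -6, w = 3, s = -6, t = -5.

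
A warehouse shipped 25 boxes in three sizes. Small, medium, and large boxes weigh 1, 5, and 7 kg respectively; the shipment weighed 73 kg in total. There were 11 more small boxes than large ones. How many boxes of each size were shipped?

small boxes: 15, medium boxes: 6, large boxes: 4

Let s = small boxes, m = medium boxes, l = large boxes.
  m + s + l = 25
  s + 5m + 7l = 73
  s - l = 11
Row-reduce the augmented matrix:
R2 ← R2 − 1·R1.
R3 ← R3 − 1·R1.
R2 ← R2 / (4).
R1 ← R1 − 1·R2.
R3 ← R3 + 1·R2.
R3 ← R3 / (-1/2).
R1 ← R1 + 1/2·R3.
R2 ← R2 − 3/2·R3.
Reading off the reduced rows gives s = 15, m = 6, l = 4.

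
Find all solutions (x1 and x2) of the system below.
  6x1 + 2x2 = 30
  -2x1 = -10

x1 = 5, x2 = 0

Row-reduce the augmented matrix:
R1 ← R1 / (6).
R2 ← R2 + 2·R1.
R2 ← R2 / (2/3).
R1 ← R1 − 1/3·R2.
Reading off the reduced rows gives x1 = 5, x2 = 0.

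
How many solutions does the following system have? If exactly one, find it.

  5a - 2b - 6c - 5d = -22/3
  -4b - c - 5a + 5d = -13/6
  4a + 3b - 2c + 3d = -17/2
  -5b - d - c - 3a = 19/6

a = 1/2, b = -4/3, c = 5/2, d = -1/2

Row-reduce the augmented matrix:
R1 ← R1 / (5).
R2 ← R2 + 5·R1.
R3 ← R3 − 4·R1.
R4 ← R4 + 3·R1.
R2 ← R2 / (-6).
R1 ← R1 + 2/5·R2.
R3 ← R3 − 23/5·R2.
R4 ← R4 + 31/5·R2.
R3 ← R3 / (-77/30).
R1 ← R1 + 11/15·R3.
R2 ← R2 − 7/6·R3.
R4 ← R4 − 79/30·R3.
R4 ← R4 / (35/11).
R1 ← R1 + 3·R4.
R2 ← R2 − 35/11·R4.
R3 ← R3 + 30/11·R4.
Reading off the reduced rows gives a = 1/2, b = -4/3, c = 5/2, d = -1/2.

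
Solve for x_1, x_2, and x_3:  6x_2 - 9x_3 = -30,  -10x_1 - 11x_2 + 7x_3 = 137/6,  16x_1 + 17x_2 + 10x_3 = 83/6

Row-reduce the augmented matrix:
Swap R1 and R2.
R1 ← R1 / (-10).
R3 ← R3 − 16·R1.
R2 ← R2 / (6).
R1 ← R1 − 11/10·R2.
R3 ← R3 + 3/5·R2.
R3 ← R3 / (203/10).
R1 ← R1 − 19/20·R3.
R2 ← R2 + 3/2·R3.
Reading off the reduced rows gives x_1 = 1, x_2 = -3/2, x_3 = 7/3.

x_1 = 1, x_2 = -3/2, x_3 = 7/3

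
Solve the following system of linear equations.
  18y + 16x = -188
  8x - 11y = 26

x = -5, y = -6

Row-reduce the augmented matrix:
R1 ← R1 / (16).
R2 ← R2 − 8·R1.
R2 ← R2 / (-20).
R1 ← R1 − 9/8·R2.
Reading off the reduced rows gives x = -5, y = -6.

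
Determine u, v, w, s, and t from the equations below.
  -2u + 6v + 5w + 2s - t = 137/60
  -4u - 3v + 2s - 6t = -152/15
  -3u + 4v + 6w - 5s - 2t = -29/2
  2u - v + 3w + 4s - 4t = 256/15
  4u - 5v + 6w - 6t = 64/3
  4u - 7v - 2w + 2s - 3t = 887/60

u = 7/3, v = -3/2, w = 5/2, s = 13/5, t = 7/4

Row-reduce the augmented matrix:
R1 ← R1 / (-2).
R2 ← R2 + 4·R1.
R3 ← R3 + 3·R1.
R4 ← R4 − 2·R1.
R5 ← R5 − 4·R1.
R6 ← R6 − 4·R1.
R2 ← R2 / (-15).
R1 ← R1 + 3·R2.
R3 ← R3 + 5·R2.
R4 ← R4 − 5·R2.
R5 ← R5 − 7·R2.
R6 ← R6 − 5·R2.
R3 ← R3 / (11/6).
R1 ← R1 + 1/2·R3.
R2 ← R2 − 2/3·R3.
R4 ← R4 − 14/3·R3.
R5 ← R5 − 34/3·R3.
R6 ← R6 − 14/3·R3.
R4 ← R4 / (24).
R1 ← R1 + 13/5·R4.
R2 ← R2 − 14/5·R4.
R3 ← R3 + 4·R4.
R5 ← R5 − 242/5·R4.
R6 ← R6 − 24·R4.
R5 ← R5 / (447/220).
R1 ← R1 − 269/440·R5.
R2 ← R2 − 19/20·R5.
R3 ← R3 + 21/22·R5.
R4 ← R4 + 31/88·R5.
R6 reduces to 0 = 0, so the extra equation is consistent.
Reading off the reduced rows gives u = 7/3, v = -3/2, w = 5/2, s = 13/5, t = 7/4.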